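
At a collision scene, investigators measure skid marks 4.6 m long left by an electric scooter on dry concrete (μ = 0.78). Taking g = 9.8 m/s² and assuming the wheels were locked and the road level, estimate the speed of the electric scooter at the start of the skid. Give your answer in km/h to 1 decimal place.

Initial speed ≈ 30.2 km/h

Deceleration a = μg = 0.78 × 9.8 = 7.644 m/s².
v = √(2a·d) = √(2 × 7.644 × 4.6) = √70.325 = 8.3860 m/s.
= 8.3860 × 3.6 = 30.190 km/h.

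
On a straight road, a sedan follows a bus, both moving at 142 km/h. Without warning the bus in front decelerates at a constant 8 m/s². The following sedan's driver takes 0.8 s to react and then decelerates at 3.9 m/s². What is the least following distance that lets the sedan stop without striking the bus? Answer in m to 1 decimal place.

Minimum gap ≈ 133.8 m

142 km/h ÷ 3.6 = 39.4444 m/s.
Leader travels v²/(2a_L) = 1555.861 / 16.000 = 97.241 m before stopping.
Follower covers v·t_r = 39.4444 × 0.8 = 31.556 m while reacting, then v²/(2a_F) = 1555.861 / 7.800 = 199.469 m while braking, for a total of 31.556 + 199.469 = 231.025 m.
Since a_F ≤ a_L and the follower starts braking later, the follower is never slower than the leader, so the closest approach is when both have stopped.
Minimum gap = 231.025 − 97.241 = 133.784 m.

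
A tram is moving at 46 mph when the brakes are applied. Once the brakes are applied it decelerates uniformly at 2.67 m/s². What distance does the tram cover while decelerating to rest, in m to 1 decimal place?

46 mph × 0.44704 = 20.5638 m/s.
Braking distance = v²/(2a) = 20.5638² / (2 × 2.670) = 422.870 / 5.340 = 79.189 m.

Braking distance ≈ 79.2 m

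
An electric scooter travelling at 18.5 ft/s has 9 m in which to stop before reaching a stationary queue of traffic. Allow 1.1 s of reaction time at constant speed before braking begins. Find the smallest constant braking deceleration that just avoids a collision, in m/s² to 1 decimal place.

18.5 ft/s × 0.3048 = 5.6388 m/s.
Distance covered during reaction = 5.6388 × 1.1 = 6.203 m.
Distance available for braking: 9 − 6.203 = 2.797 m.
v² = 2a·d ⇒ a = v²/(2d) = 5.6388² / (2 × 2.797) = 31.796 / 5.594 = 5.6839 m/s².

Required deceleration ≈ 5.7 m/s²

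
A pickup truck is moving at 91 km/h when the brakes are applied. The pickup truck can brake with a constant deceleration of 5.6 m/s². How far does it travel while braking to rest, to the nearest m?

91 km/h ÷ 3.6 = 25.2778 m/s.
Braking distance = v²/(2a) = 25.2778² / (2 × 5.600) = 638.967 / 11.200 = 57.051 m.

Braking distance ≈ 57 m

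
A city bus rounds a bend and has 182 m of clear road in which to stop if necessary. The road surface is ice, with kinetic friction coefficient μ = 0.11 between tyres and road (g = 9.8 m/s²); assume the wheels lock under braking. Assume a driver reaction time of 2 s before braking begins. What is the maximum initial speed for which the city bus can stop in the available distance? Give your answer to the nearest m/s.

Maximum speed ≈ 18 m/s

a = μg = 0.11 × 9.8 = 1.078 m/s².
Stopping distance: v·t_r + v²/(2a) = 182 with t_r = 2 s and a = 1.078 m/s².
So v² + 4.312 v − 392.39 = 0.
Positive root: v = −a·t_r + √((a·t_r)² + 2a·d) = −2.156 + √(4.648 + 392.39) = 17.7698 m/s.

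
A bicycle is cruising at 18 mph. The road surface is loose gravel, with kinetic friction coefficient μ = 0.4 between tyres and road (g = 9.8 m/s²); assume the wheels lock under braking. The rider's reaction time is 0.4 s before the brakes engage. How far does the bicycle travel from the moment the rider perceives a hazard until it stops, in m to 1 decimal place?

Total stopping distance ≈ 11.5 m

18 mph × 0.44704 = 8.0467 m/s.
a = μg = 0.4 × 9.8 = 3.920 m/s².
Reaction distance = v·t_r = 8.0467 × 0.4 = 3.219 m.
Braking distance = v²/(2a) = 8.0467² / (2 × 3.920) = 64.749 / 7.840 = 8.259 m.
Total = 3.219 + 8.259 = 11.478 m.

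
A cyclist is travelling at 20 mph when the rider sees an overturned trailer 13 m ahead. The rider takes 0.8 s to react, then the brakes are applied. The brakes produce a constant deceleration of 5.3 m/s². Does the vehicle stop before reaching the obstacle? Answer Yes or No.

No

20 mph × 0.44704 = 8.9408 m/s.
Reaction distance = 8.9408 × 0.8 = 7.153 m.
Braking distance = v²/(2a) = 79.938 / 10.600 = 7.541 m.
Total stopping distance = 7.153 + 7.541 = 14.694 m, vs 13 m available — it cannot stop in time and overshoots by 14.694 − 13 = 1.694 m.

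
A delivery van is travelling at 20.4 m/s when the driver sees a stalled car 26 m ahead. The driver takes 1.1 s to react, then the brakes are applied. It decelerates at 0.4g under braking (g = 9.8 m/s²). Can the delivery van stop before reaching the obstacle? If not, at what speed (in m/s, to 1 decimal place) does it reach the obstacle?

a = 0.4 × 9.8 = 3.920 m/s².
Reaction distance = 20.4000 × 1.1 = 22.440 m.
Braking distance needed to stop: v²/(2a) = 416.160 / 7.840 = 53.082 m, so total needed = 22.440 + 53.082 = 75.522 m > 26 m — it cannot stop.
Distance remaining when braking begins: 26 − 22.440 = 3.560 m.
v² = v₀² − 2a·d = 416.160 − 2 × 3.920 × 3.560 = 388.250 m²/s².
v = √388.250 = 19.704 m/s.

No — it strikes the obstacle at 19.7 m/s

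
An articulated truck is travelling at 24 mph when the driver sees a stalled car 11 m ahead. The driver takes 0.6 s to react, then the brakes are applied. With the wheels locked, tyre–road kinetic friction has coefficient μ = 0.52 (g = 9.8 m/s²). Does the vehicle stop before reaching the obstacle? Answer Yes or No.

24 mph × 0.44704 = 10.7290 m/s.
a = μg = 0.52 × 9.8 = 5.096 m/s².
Reaction distance = 10.7290 × 0.6 = 6.437 m.
Braking distance = v²/(2a) = 115.111 / 10.192 = 11.294 m.
Total stopping distance = 6.437 + 11.294 = 17.731 m, vs 11 m available — it cannot stop in time and overshoots by 17.731 − 11 = 6.731 m.

No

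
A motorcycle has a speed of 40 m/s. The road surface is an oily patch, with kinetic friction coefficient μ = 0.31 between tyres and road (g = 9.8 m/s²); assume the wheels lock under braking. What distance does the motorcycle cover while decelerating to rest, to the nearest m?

Braking distance ≈ 263 m

a = μg = 0.31 × 9.8 = 3.038 m/s².
Braking distance = v²/(2a) = 40.0000² / (2 × 3.038) = 1600.000 / 6.076 = 263.331 m.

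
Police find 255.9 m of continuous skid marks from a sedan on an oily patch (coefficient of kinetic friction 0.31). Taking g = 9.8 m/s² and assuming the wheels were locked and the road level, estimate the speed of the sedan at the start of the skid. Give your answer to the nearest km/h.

Deceleration a = μg = 0.31 × 9.8 = 3.038 m/s².
v = √(2a·d) = √(2 × 3.038 × 255.9) = √1554.848 = 39.4316 m/s.
= 39.4316 × 3.6 = 141.954 km/h.

Initial speed ≈ 142 km/h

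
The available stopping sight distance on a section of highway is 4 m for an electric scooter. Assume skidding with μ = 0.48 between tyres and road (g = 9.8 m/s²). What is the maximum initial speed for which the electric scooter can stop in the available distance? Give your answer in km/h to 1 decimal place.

Maximum speed ≈ 22.1 km/h

a = μg = 0.48 × 9.8 = 4.704 m/s².
v²/(2a) = d ⇒ v = √(2 × 4.704 × 4) = √37.63 = 6.1343 m/s.
6.1343 m/s × 3.6 = 22.083 km/h.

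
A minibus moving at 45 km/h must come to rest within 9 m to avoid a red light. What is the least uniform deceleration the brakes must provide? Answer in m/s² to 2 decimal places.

45 km/h ÷ 3.6 = 12.5000 m/s.
v² = 2a·d ⇒ a = v²/(2d) = 12.5000² / (2 × 9.000) = 156.250 / 18.000 = 8.6806 m/s².

Required deceleration ≈ 8.68 m/s²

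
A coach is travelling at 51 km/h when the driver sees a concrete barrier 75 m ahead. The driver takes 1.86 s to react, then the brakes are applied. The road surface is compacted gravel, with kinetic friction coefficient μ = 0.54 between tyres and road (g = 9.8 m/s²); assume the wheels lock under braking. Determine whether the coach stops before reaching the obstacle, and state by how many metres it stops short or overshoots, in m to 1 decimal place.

51 km/h ÷ 3.6 = 14.1667 m/s.
a = μg = 0.54 × 9.8 = 5.292 m/s².
Reaction distance = 14.1667 × 1.86 = 26.350 m.
Braking distance = v²/(2a) = 200.695 / 10.584 = 18.962 m.
Total stopping distance = 26.350 + 18.962 = 45.312 m, vs 75 m available — it stops with 75 − 45.312 = 29.688 m to spare.

Yes — it stops 29.7 m short of the obstacle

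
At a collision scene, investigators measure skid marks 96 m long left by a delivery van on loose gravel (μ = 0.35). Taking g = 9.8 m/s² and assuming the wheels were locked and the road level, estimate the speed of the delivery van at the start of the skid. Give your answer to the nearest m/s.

Deceleration a = μg = 0.35 × 9.8 = 3.430 m/s².
v = √(2a·d) = √(2 × 3.430 × 96) = √658.560 = 25.6624 m/s.

Initial speed ≈ 26 m/s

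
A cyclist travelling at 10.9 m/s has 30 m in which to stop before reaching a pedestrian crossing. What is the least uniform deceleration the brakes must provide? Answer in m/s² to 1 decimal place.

Required deceleration ≈ 2.0 m/s²

v² = 2a·d ⇒ a = v²/(2d) = 10.9000² / (2 × 30.000) = 118.810 / 60.000 = 1.9802 m/s².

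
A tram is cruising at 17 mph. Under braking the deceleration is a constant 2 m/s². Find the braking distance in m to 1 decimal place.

17 mph × 0.44704 = 7.5997 m/s.
Braking distance = v²/(2a) = 7.5997² / (2 × 2.000) = 57.755 / 4.000 = 14.439 m.

Braking distance ≈ 14.4 m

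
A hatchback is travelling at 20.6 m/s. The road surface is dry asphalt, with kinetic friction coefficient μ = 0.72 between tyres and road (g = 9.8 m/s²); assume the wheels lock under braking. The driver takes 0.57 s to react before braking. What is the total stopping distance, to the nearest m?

Total stopping distance ≈ 42 m

a = μg = 0.72 × 9.8 = 7.056 m/s².
Reaction distance = v·t_r = 20.6000 × 0.57 = 11.742 m.
Braking distance = v²/(2a) = 20.6000² / (2 × 7.056) = 424.360 / 14.112 = 30.071 m.
Total = 11.742 + 30.071 = 41.813 m.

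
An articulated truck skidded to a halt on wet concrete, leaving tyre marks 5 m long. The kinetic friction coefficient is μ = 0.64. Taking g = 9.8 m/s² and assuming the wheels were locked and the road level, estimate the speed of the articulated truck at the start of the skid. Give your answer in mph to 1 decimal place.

Deceleration a = μg = 0.64 × 9.8 = 6.272 m/s².
v = √(2a·d) = √(2 × 6.272 × 5) = √62.720 = 7.9196 m/s.
= 7.9196 ÷ 0.44704 = 17.716 mph.

Initial speed ≈ 17.7 mph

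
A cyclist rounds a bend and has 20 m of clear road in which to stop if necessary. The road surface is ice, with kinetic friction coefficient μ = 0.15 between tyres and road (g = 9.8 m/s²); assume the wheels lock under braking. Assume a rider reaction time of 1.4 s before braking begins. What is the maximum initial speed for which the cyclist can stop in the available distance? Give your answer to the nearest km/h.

Maximum speed ≈ 21 km/h

a = μg = 0.15 × 9.8 = 1.470 m/s².
Stopping distance: v·t_r + v²/(2a) = 20 with t_r = 1.4 s and a = 1.470 m/s².
So v² + 4.116 v − 58.80 = 0.
Positive root: v = −a·t_r + √((a·t_r)² + 2a·d) = −2.058 + √(4.235 + 58.80) = 5.8815 m/s.
5.8815 m/s × 3.6 = 21.173 km/h.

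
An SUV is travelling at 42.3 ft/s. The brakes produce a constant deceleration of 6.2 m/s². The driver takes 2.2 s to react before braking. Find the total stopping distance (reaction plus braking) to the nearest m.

42.3 ft/s × 0.3048 = 12.8930 m/s.
Reaction distance = v·t_r = 12.8930 × 2.2 = 28.365 m.
Braking distance = v²/(2a) = 12.8930² / (2 × 6.200) = 166.229 / 12.400 = 13.406 m.
Total = 28.365 + 13.406 = 41.771 m.

Total stopping distance ≈ 42 m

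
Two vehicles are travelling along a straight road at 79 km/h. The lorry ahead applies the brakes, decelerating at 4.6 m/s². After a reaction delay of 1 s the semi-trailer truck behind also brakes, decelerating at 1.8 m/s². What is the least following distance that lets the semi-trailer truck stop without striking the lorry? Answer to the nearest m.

79 km/h ÷ 3.6 = 21.9444 m/s.
Leader travels v²/(2a_L) = 481.557 / 9.200 = 52.343 m before stopping.
Follower covers v·t_r = 21.9444 × 1 = 21.944 m while reacting, then v²/(2a_F) = 481.557 / 3.600 = 133.766 m while braking, for a total of 21.944 + 133.766 = 155.710 m.
Since a_F ≤ a_L and the follower starts braking later, the follower is never slower than the leader, so the closest approach is when both have stopped.
Minimum gap = 155.710 − 52.343 = 103.367 m.

Minimum gap ≈ 103 m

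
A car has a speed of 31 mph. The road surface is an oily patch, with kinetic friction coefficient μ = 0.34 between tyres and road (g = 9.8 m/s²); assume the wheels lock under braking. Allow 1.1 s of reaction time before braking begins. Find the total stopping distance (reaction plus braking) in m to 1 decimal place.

31 mph × 0.44704 = 13.8582 m/s.
a = μg = 0.34 × 9.8 = 3.332 m/s².
Reaction distance = v·t_r = 13.8582 × 1.1 = 15.244 m.
Braking distance = v²/(2a) = 13.8582² / (2 × 3.332) = 192.050 / 6.664 = 28.819 m.
Total = 15.244 + 28.819 = 44.063 m.

Total stopping distance ≈ 44.1 m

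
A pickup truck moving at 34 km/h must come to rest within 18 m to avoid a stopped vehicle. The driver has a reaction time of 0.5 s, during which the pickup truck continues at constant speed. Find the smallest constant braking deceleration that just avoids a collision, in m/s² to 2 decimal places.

34 km/h ÷ 3.6 = 9.4444 m/s.
Distance covered during reaction = 9.4444 × 0.5 = 4.722 m.
Distance available for braking: 18 − 4.722 = 13.278 m.
v² = 2a·d ⇒ a = v²/(2d) = 9.4444² / (2 × 13.278) = 89.197 / 26.556 = 3.3588 m/s².

Required deceleration ≈ 3.36 m/s²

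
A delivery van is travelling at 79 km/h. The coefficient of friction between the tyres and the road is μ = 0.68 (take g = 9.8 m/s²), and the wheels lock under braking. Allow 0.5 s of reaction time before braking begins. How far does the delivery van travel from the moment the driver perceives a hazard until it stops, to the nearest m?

Total stopping distance ≈ 47 m

79 km/h ÷ 3.6 = 21.9444 m/s.
a = μg = 0.68 × 9.8 = 6.664 m/s².
Reaction distance = v·t_r = 21.9444 × 0.5 = 10.972 m.
Braking distance = v²/(2a) = 21.9444² / (2 × 6.664) = 481.557 / 13.328 = 36.131 m.
Total = 10.972 + 36.131 = 47.103 m.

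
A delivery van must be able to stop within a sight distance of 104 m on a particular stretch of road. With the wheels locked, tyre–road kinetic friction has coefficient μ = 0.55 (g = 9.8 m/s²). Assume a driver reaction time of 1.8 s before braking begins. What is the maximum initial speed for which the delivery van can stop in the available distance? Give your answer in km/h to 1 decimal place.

a = μg = 0.55 × 9.8 = 5.390 m/s².
Stopping distance: v·t_r + v²/(2a) = 104 with t_r = 1.8 s and a = 5.390 m/s².
So v² + 19.404 v − 1121.12 = 0.
Positive root: v = −a·t_r + √((a·t_r)² + 2a·d) = −9.702 + √(94.129 + 1121.12) = 25.1584 m/s.
25.1584 m/s × 3.6 = 90.570 km/h.

Maximum speed ≈ 90.6 km/h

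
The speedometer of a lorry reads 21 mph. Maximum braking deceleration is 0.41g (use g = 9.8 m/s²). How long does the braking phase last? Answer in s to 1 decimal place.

Braking time ≈ 2.3 s

21 mph × 0.44704 = 9.3878 m/s.
a = 0.41 × 9.8 = 4.018 m/s².
Braking time = v/a = 9.3878 / 4.018 = 2.336 s.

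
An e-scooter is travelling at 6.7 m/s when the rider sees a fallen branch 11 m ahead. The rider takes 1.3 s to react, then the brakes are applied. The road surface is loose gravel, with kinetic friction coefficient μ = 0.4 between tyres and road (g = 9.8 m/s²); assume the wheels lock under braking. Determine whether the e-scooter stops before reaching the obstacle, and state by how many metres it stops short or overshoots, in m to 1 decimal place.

a = μg = 0.4 × 9.8 = 3.920 m/s².
Reaction distance = 6.7000 × 1.3 = 8.710 m.
Braking distance = v²/(2a) = 44.890 / 7.840 = 5.726 m.
Total stopping distance = 8.710 + 5.726 = 14.436 m, vs 11 m available — it cannot stop in time and overshoots by 14.436 − 11 = 3.436 m.

No — it overshoots by 3.4 m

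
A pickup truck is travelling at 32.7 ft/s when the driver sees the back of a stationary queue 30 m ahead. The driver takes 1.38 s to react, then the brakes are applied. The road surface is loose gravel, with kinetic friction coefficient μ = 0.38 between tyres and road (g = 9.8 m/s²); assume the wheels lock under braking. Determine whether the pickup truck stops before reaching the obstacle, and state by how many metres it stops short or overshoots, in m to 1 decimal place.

32.7 ft/s × 0.3048 = 9.9670 m/s.
a = μg = 0.38 × 9.8 = 3.724 m/s².
Reaction distance = 9.9670 × 1.38 = 13.754 m.
Braking distance = v²/(2a) = 99.341 / 7.448 = 13.338 m.
Total stopping distance = 13.754 + 13.338 = 27.092 m, vs 30 m available — it stops with 30 − 27.092 = 2.908 m to spare.

Yes — it stops 2.9 m short of the obstacle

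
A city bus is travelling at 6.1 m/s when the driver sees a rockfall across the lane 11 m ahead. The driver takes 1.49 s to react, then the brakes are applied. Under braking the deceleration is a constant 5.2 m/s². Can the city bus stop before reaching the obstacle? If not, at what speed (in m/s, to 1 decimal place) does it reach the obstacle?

Reaction distance = 6.1000 × 1.49 = 9.089 m.
Braking distance needed to stop: v²/(2a) = 37.210 / 10.400 = 3.578 m, so total needed = 9.089 + 3.578 = 12.667 m > 11 m — it cannot stop.
Distance remaining when braking begins: 11 − 9.089 = 1.911 m.
v² = v₀² − 2a·d = 37.210 − 2 × 5.200 × 1.911 = 17.336 m²/s².
v = √17.336 = 4.164 m/s.

No — it strikes the obstacle at 4.2 m/s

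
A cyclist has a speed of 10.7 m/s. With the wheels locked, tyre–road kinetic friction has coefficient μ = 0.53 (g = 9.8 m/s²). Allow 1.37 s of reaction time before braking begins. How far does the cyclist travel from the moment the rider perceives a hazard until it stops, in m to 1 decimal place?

a = μg = 0.53 × 9.8 = 5.194 m/s².
Reaction distance = v·t_r = 10.7000 × 1.37 = 14.659 m.
Braking distance = v²/(2a) = 10.7000² / (2 × 5.194) = 114.490 / 10.388 = 11.021 m.
Total = 14.659 + 11.021 = 25.680 m.

Total stopping distance ≈ 25.7 m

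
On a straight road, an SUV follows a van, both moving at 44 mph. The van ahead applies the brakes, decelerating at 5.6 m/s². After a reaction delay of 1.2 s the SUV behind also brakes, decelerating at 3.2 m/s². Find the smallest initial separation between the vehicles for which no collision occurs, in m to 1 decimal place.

Minimum gap ≈ 49.5 m

44 mph × 0.44704 = 19.6698 m/s.
Leader travels v²/(2a_L) = 386.901 / 11.200 = 34.545 m before stopping.
Follower covers v·t_r = 19.6698 × 1.2 = 23.604 m while reacting, then v²/(2a_F) = 386.901 / 6.400 = 60.453 m while braking, for a total of 23.604 + 60.453 = 84.057 m.
Since a_F ≤ a_L and the follower starts braking later, the follower is never slower than the leader, so the closest approach is when both have stopped.
Minimum gap = 84.057 − 34.545 = 49.512 m.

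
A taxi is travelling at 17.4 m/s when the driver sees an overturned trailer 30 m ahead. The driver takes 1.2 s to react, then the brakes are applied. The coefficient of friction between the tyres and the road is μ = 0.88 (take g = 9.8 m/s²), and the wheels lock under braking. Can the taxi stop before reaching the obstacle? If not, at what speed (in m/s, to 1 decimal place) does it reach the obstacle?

No — it strikes the obstacle at 12.1 m/s

a = μg = 0.88 × 9.8 = 8.624 m/s².
Reaction distance = 17.4000 × 1.2 = 20.880 m.
Braking distance needed to stop: v²/(2a) = 302.760 / 17.248 = 17.553 m, so total needed = 20.880 + 17.553 = 38.433 m > 30 m — it cannot stop.
Distance remaining when braking begins: 30 − 20.880 = 9.120 m.
v² = v₀² − 2a·d = 302.760 − 2 × 8.624 × 9.120 = 145.458 m²/s².
v = √145.458 = 12.061 m/s.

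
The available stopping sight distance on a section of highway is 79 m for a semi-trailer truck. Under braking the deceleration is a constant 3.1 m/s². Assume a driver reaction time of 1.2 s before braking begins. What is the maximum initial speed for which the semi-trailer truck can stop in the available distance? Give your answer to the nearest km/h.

Stopping distance: v·t_r + v²/(2a) = 79 with t_r = 1.2 s and a = 3.100 m/s².
So v² + 7.440 v − 489.80 = 0.
Positive root: v = −a·t_r + √((a·t_r)² + 2a·d) = −3.720 + √(13.838 + 489.80) = 18.7219 m/s.
18.7219 m/s × 3.6 = 67.399 km/h.

Maximum speed ≈ 67 km/h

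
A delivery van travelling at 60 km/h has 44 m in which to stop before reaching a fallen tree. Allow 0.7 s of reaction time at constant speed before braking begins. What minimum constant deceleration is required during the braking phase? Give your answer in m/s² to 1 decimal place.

Required deceleration ≈ 4.3 m/s²

60 km/h ÷ 3.6 = 16.6667 m/s.
Distance covered during reaction = 16.6667 × 0.7 = 11.667 m.
Distance available for braking: 44 − 11.667 = 32.333 m.
v² = 2a·d ⇒ a = v²/(2d) = 16.6667² / (2 × 32.333) = 277.779 / 64.666 = 4.2956 m/s².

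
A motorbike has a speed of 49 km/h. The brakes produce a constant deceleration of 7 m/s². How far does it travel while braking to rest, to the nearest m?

Braking distance ≈ 13 m

49 km/h ÷ 3.6 = 13.6111 m/s.
Braking distance = v²/(2a) = 13.6111² / (2 × 7.000) = 185.262 / 14.000 = 13.233 m.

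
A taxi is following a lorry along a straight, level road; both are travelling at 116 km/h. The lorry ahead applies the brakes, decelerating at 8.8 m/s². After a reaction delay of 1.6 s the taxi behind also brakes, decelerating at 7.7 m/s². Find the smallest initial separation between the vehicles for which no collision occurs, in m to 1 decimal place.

116 km/h ÷ 3.6 = 32.2222 m/s.
Leader travels v²/(2a_L) = 1038.270 / 17.600 = 58.993 m before stopping.
Follower covers v·t_r = 32.2222 × 1.6 = 51.556 m while reacting, then v²/(2a_F) = 1038.270 / 15.400 = 67.420 m while braking, for a total of 51.556 + 67.420 = 118.976 m.
Since a_F ≤ a_L and the follower starts braking later, the follower is never slower than the leader, so the closest approach is when both have stopped.
Minimum gap = 118.976 − 58.993 = 59.983 m.

Minimum gap ≈ 60.0 m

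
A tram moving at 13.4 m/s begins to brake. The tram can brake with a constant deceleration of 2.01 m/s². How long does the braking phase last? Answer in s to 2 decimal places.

Braking time = v/a = 13.4000 / 2.010 = 6.667 s.

Braking time ≈ 6.67 s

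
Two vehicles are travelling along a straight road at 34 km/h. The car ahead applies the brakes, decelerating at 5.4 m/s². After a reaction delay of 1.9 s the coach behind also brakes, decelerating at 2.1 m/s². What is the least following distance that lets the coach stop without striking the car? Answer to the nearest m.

Minimum gap ≈ 31 m

34 km/h ÷ 3.6 = 9.4444 m/s.
Leader travels v²/(2a_L) = 89.197 / 10.800 = 8.259 m before stopping.
Follower covers v·t_r = 9.4444 × 1.9 = 17.944 m while reacting, then v²/(2a_F) = 89.197 / 4.200 = 21.237 m while braking, for a total of 17.944 + 21.237 = 39.181 m.
Since a_F ≤ a_L and the follower starts braking later, the follower is never slower than the leader, so the closest approach is when both have stopped.
Minimum gap = 39.181 − 8.259 = 30.922 m.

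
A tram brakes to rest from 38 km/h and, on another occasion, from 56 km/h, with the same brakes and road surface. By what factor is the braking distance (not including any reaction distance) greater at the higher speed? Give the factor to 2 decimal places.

Factor ≈ 2.17

Braking distance d = v²/(2a), so with a fixed, d ∝ v².
Factor = (56/38)² = 1.4737² = 2.1718.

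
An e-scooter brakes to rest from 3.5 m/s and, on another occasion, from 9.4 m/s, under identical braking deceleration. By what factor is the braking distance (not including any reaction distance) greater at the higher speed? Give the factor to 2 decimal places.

Braking distance d = v²/(2a), so with a fixed, d ∝ v².
Factor = (9.4/3.5)² = 2.6857² = 7.2130.

Factor ≈ 7.21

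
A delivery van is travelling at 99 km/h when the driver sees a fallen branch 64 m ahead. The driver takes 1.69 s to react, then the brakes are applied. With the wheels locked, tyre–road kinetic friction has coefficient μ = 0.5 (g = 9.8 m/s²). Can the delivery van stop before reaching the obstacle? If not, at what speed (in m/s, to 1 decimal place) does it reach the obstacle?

No — it strikes the obstacle at 24.2 m/s

99 km/h ÷ 3.6 = 27.5000 m/s.
a = μg = 0.5 × 9.8 = 4.900 m/s².
Reaction distance = 27.5000 × 1.69 = 46.475 m.
Braking distance needed to stop: v²/(2a) = 756.250 / 9.800 = 77.168 m, so total needed = 46.475 + 77.168 = 123.643 m > 64 m — it cannot stop.
Distance remaining when braking begins: 64 − 46.475 = 17.525 m.
v² = v₀² − 2a·d = 756.250 − 2 × 4.900 × 17.525 = 584.505 m²/s².
v = √584.505 = 24.177 m/s.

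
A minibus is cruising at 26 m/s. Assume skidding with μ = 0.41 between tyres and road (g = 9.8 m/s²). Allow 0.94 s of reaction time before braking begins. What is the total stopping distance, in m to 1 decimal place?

Total stopping distance ≈ 108.6 m

a = μg = 0.41 × 9.8 = 4.018 m/s².
Reaction distance = v·t_r = 26.0000 × 0.94 = 24.440 m.
Braking distance = v²/(2a) = 26.0000² / (2 × 4.018) = 676.000 / 8.036 = 84.121 m.
Total = 24.440 + 84.121 = 108.561 m.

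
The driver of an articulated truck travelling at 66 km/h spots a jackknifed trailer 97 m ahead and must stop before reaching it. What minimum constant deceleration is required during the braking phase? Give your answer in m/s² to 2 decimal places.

66 km/h ÷ 3.6 = 18.3333 m/s.
v² = 2a·d ⇒ a = v²/(2d) = 18.3333² / (2 × 97.000) = 336.110 / 194.000 = 1.7325 m/s².

Required deceleration ≈ 1.73 m/s²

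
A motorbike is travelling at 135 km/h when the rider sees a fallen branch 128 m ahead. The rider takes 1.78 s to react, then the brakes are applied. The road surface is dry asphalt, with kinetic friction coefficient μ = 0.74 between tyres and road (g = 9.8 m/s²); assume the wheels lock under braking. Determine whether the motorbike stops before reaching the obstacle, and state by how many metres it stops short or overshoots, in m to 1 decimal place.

No — it overshoots by 35.7 m

135 km/h ÷ 3.6 = 37.5000 m/s.
a = μg = 0.74 × 9.8 = 7.252 m/s².
Reaction distance = 37.5000 × 1.78 = 66.750 m.
Braking distance = v²/(2a) = 1406.250 / 14.504 = 96.956 m.
Total stopping distance = 66.750 + 96.956 = 163.706 m, vs 128 m available — it cannot stop in time and overshoots by 163.706 − 128 = 35.706 m.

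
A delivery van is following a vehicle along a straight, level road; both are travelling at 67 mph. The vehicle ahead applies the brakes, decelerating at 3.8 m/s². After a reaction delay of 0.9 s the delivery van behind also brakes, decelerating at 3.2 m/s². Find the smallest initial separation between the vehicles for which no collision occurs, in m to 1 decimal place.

67 mph × 0.44704 = 29.9517 m/s.
Leader travels v²/(2a_L) = 897.104 / 7.600 = 118.040 m before stopping.
Follower covers v·t_r = 29.9517 × 0.9 = 26.957 m while reacting, then v²/(2a_F) = 897.104 / 6.400 = 140.172 m while braking, for a total of 26.957 + 140.172 = 167.129 m.
Since a_F ≤ a_L and the follower starts braking later, the follower is never slower than the leader, so the closest approach is when both have stopped.
Minimum gap = 167.129 − 118.040 = 49.089 m.

Minimum gap ≈ 49.1 m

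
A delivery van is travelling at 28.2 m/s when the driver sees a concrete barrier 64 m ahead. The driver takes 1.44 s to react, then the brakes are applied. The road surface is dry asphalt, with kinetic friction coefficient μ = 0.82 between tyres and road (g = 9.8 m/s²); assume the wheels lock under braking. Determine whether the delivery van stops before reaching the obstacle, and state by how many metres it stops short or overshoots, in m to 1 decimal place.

a = μg = 0.82 × 9.8 = 8.036 m/s².
Reaction distance = 28.2000 × 1.44 = 40.608 m.
Braking distance = v²/(2a) = 795.240 / 16.072 = 49.480 m.
Total stopping distance = 40.608 + 49.480 = 90.088 m, vs 64 m available — it cannot stop in time and overshoots by 90.088 − 64 = 26.088 m.

No — it overshoots by 26.1 m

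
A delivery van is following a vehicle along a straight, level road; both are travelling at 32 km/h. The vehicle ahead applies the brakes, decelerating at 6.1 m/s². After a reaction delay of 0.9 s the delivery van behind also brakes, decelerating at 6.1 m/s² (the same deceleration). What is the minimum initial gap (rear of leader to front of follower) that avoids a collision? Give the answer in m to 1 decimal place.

Minimum gap ≈ 8.0 m

32 km/h ÷ 3.6 = 8.8889 m/s.
Leader travels v²/(2a_L) = 79.013 / 12.200 = 6.476 m before stopping.
Follower covers v·t_r = 8.8889 × 0.9 = 8.000 m while reacting, then v²/(2a_F) = 79.013 / 12.200 = 6.476 m while braking, for a total of 8.000 + 6.476 = 14.476 m.
Since a_F ≤ a_L and the follower starts braking later, the follower is never slower than the leader, so the closest approach is when both have stopped.
Minimum gap = 14.476 − 6.476 = 8.000 m.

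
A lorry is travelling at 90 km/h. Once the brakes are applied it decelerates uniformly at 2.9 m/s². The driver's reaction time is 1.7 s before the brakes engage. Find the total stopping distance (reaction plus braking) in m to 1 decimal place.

Total stopping distance ≈ 150.3 m

90 km/h ÷ 3.6 = 25.0000 m/s.
Reaction distance = v·t_r = 25.0000 × 1.7 = 42.500 m.
Braking distance = v²/(2a) = 25.0000² / (2 × 2.900) = 625.000 / 5.800 = 107.759 m.
Total = 42.500 + 107.759 = 150.259 m.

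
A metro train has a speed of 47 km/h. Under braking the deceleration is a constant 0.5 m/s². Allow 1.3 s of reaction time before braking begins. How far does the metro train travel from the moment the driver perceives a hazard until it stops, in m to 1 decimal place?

Total stopping distance ≈ 187.4 m

47 km/h ÷ 3.6 = 13.0556 m/s.
Reaction distance = v·t_r = 13.0556 × 1.3 = 16.972 m.
Braking distance = v²/(2a) = 13.0556² / (2 × 0.500) = 170.449 / 1.000 = 170.449 m.
Total = 16.972 + 170.449 = 187.421 m.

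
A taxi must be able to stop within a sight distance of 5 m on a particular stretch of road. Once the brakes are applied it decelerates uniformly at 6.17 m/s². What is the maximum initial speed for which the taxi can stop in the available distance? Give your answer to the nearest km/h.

v²/(2a) = d ⇒ v = √(2 × 6.170 × 5) = √61.70 = 7.8549 m/s.
7.8549 m/s × 3.6 = 28.278 km/h.

Maximum speed ≈ 28 km/h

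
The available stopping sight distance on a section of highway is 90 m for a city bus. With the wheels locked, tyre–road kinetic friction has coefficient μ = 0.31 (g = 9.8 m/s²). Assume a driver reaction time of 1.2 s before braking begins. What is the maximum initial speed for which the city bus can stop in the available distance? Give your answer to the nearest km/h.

Maximum speed ≈ 72 km/h

a = μg = 0.31 × 9.8 = 3.038 m/s².
Stopping distance: v·t_r + v²/(2a) = 90 with t_r = 1.2 s and a = 3.038 m/s².
So v² + 7.291 v − 546.84 = 0.
Positive root: v = −a·t_r + √((a·t_r)² + 2a·d) = −3.646 + √(13.293 + 546.84) = 20.0211 m/s.
20.0211 m/s × 3.6 = 72.076 km/h.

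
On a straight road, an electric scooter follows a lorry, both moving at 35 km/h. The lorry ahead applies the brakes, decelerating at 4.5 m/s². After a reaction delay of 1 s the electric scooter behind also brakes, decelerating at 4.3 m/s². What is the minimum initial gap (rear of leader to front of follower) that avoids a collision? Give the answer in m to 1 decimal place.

Minimum gap ≈ 10.2 m

35 km/h ÷ 3.6 = 9.7222 m/s.
Leader travels v²/(2a_L) = 94.521 / 9.000 = 10.502 m before stopping.
Follower covers v·t_r = 9.7222 × 1 = 9.722 m while reacting, then v²/(2a_F) = 94.521 / 8.600 = 10.991 m while braking, for a total of 9.722 + 10.991 = 20.713 m.
Since a_F ≤ a_L and the follower starts braking later, the follower is never slower than the leader, so the closest approach is when both have stopped.
Minimum gap = 20.713 − 10.502 = 10.211 m.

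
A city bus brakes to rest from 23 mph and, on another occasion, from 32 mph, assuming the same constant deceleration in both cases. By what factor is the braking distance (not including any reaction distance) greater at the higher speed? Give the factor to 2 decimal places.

Factor ≈ 1.94

Braking distance d = v²/(2a), so with a fixed, d ∝ v².
Factor = (32/23)² = 1.3913² = 1.9357.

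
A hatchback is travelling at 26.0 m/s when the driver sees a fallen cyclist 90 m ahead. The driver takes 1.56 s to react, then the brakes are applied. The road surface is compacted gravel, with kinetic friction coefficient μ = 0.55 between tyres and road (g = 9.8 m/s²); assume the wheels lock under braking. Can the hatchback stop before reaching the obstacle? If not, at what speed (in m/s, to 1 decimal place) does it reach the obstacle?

No — it strikes the obstacle at 12.0 m/s

a = μg = 0.55 × 9.8 = 5.390 m/s².
Reaction distance = 26.0000 × 1.56 = 40.560 m.
Braking distance needed to stop: v²/(2a) = 676.000 / 10.780 = 62.709 m, so total needed = 40.560 + 62.709 = 103.269 m > 90 m — it cannot stop.
Distance remaining when braking begins: 90 − 40.560 = 49.440 m.
v² = v₀² − 2a·d = 676.000 − 2 × 5.390 × 49.440 = 143.037 m²/s².
v = √143.037 = 11.960 m/s.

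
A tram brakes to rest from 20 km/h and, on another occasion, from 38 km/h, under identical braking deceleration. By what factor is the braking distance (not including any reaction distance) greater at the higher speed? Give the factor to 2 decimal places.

Braking distance d = v²/(2a), so with a fixed, d ∝ v².
Factor = (38/20)² = 1.9000² = 3.6100.

Factor ≈ 3.61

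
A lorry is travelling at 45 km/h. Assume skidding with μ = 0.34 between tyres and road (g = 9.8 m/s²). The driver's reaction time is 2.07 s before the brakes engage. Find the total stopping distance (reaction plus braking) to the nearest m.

Total stopping distance ≈ 49 m

45 km/h ÷ 3.6 = 12.5000 m/s.
a = μg = 0.34 × 9.8 = 3.332 m/s².
Reaction distance = v·t_r = 12.5000 × 2.07 = 25.875 m.
Braking distance = v²/(2a) = 12.5000² / (2 × 3.332) = 156.250 / 6.664 = 23.447 m.
Total = 25.875 + 23.447 = 49.322 m.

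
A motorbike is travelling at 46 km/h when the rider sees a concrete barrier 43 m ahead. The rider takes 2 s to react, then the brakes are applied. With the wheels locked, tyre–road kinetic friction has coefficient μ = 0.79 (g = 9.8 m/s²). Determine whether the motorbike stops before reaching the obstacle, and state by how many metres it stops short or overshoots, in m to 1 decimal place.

Yes — it stops 6.9 m short of the obstacle

46 km/h ÷ 3.6 = 12.7778 m/s.
a = μg = 0.79 × 9.8 = 7.742 m/s².
Reaction distance = 12.7778 × 2 = 25.556 m.
Braking distance = v²/(2a) = 163.272 / 15.484 = 10.545 m.
Total stopping distance = 25.556 + 10.545 = 36.101 m, vs 43 m available — it stops with 43 − 36.101 = 6.899 m to spare.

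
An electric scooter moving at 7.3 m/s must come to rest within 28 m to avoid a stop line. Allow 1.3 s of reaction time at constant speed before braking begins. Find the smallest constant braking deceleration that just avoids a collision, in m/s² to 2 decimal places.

Required deceleration ≈ 1.44 m/s²

Distance covered during reaction = 7.3000 × 1.3 = 9.490 m.
Distance available for braking: 28 − 9.490 = 18.510 m.
v² = 2a·d ⇒ a = v²/(2d) = 7.3000² / (2 × 18.510) = 53.290 / 37.020 = 1.4395 m/s².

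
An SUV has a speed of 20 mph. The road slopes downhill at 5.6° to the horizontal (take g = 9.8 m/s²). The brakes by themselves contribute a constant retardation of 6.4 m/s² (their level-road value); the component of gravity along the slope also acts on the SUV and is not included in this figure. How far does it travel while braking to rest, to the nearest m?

Braking distance ≈ 7 m

20 mph × 0.44704 = 8.9408 m/s.
Gravity along the downhill slope reduces the braking deceleration: a_eff = 6.400 − 9.8·sin 5.6° = 6.400 − 0.956 = 5.444 m/s².
Braking distance = v²/(2a) = 8.9408² / (2 × 5.444) = 79.938 / 10.888 = 7.342 m.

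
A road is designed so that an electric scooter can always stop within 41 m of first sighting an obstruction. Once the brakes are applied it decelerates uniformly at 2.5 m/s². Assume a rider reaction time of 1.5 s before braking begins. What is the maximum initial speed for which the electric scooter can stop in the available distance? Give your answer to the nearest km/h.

Stopping distance: v·t_r + v²/(2a) = 41 with t_r = 1.5 s and a = 2.500 m/s².
So v² + 7.500 v − 205.00 = 0.
Positive root: v = −a·t_r + √((a·t_r)² + 2a·d) = −3.750 + √(14.062 + 205.00) = 11.0507 m/s.
11.0507 m/s × 3.6 = 39.783 km/h.

Maximum speed ≈ 40 km/h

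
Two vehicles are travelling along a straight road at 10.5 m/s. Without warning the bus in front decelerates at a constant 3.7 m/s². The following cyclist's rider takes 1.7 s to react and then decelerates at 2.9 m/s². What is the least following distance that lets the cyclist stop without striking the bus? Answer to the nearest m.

Leader travels v²/(2a_L) = 110.250 / 7.400 = 14.899 m before stopping.
Follower covers v·t_r = 10.5000 × 1.7 = 17.850 m while reacting, then v²/(2a_F) = 110.250 / 5.800 = 19.009 m while braking, for a total of 17.850 + 19.009 = 36.859 m.
Since a_F ≤ a_L and the follower starts braking later, the follower is never slower than the leader, so the closest approach is when both have stopped.
Minimum gap = 36.859 − 14.899 = 21.960 m.

Minimum gap ≈ 22 m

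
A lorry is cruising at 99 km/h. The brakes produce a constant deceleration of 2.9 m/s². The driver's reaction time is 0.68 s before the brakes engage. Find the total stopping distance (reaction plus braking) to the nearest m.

99 km/h ÷ 3.6 = 27.5000 m/s.
Reaction distance = v·t_r = 27.5000 × 0.68 = 18.700 m.
Braking distance = v²/(2a) = 27.5000² / (2 × 2.900) = 756.250 / 5.800 = 130.388 m.
Total = 18.700 + 130.388 = 149.088 m.

Total stopping distance ≈ 149 m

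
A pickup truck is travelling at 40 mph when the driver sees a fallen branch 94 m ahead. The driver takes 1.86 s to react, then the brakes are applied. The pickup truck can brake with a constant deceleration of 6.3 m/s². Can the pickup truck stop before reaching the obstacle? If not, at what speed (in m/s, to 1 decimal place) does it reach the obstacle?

40 mph × 0.44704 = 17.8816 m/s.
Reaction distance = 17.8816 × 1.86 = 33.260 m.
Braking distance = v²/(2a) = 319.752 / 12.600 = 25.377 m.
Total stopping distance = 33.260 + 25.377 = 58.637 m, vs 94 m available — it stops with 94 − 58.637 = 35.363 m to spare.

Yes — it stops about 35.4 m short of the obstacle, so it never reaches it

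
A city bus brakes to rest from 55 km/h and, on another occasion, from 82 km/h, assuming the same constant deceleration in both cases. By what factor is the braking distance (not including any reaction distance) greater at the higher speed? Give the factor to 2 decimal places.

Braking distance d = v²/(2a), so with a fixed, d ∝ v².
Factor = (82/55)² = 1.4909² = 2.2228.

Factor ≈ 2.22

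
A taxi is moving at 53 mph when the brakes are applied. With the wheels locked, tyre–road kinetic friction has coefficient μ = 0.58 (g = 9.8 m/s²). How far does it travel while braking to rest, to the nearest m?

Braking distance ≈ 49 m

53 mph × 0.44704 = 23.6931 m/s.
a = μg = 0.58 × 9.8 = 5.684 m/s².
Braking distance = v²/(2a) = 23.6931² / (2 × 5.684) = 561.363 / 11.368 = 49.381 m.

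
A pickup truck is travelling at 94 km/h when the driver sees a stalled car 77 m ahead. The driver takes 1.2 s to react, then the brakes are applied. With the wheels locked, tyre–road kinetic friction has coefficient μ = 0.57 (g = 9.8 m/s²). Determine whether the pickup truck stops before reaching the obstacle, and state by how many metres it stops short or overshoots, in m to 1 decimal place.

94 km/h ÷ 3.6 = 26.1111 m/s.
a = μg = 0.57 × 9.8 = 5.586 m/s².
Reaction distance = 26.1111 × 1.2 = 31.333 m.
Braking distance = v²/(2a) = 681.790 / 11.172 = 61.027 m.
Total stopping distance = 31.333 + 61.027 = 92.360 m, vs 77 m available — it cannot stop in time and overshoots by 92.360 − 77 = 15.360 m.

No — it overshoots by 15.4 m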